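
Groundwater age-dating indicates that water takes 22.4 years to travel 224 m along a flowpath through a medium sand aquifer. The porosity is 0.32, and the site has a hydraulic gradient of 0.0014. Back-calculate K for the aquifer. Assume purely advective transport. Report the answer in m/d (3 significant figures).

6.26 m/d

t = 22.4 years = 8176 d
v = L / t = 224 / 8176 = 0.02740 m/d
K = v · n / i = 0.02740 × 0.32 / 0.0014 = 6.26 m/d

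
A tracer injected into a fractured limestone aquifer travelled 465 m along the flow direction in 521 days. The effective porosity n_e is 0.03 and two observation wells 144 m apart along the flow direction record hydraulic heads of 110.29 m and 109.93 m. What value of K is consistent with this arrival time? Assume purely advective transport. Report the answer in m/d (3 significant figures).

Hydraulic gradient i = (110.29 − 109.93) / 144 = 0.36 / 144 = 0.002500
v = L / t = 465 / 521 = 0.8925 m/d
K = v · n / i = 0.8925 × 0.03 / 0.002500 = 10.7 m/d

10.7 m/d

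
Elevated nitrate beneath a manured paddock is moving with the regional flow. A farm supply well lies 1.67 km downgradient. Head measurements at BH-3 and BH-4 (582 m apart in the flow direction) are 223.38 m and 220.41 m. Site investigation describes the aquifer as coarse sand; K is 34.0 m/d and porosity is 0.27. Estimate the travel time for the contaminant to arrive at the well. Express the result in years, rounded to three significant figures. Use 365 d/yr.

Hydraulic gradient i = (223.38 − 220.41) / 582 = 2.97 / 582 = 0.005103
Specific discharge q = 34.0 × 0.005103 = 0.1735 m/d
Average linear velocity = 0.1735 / 0.27 = 0.6426 m/d
L = 1.67 km = 1670 m
t = L / v = 1670 / 0.6426 = 2599 d
   = 2599 / 365 = 7.12 yr

7.12 years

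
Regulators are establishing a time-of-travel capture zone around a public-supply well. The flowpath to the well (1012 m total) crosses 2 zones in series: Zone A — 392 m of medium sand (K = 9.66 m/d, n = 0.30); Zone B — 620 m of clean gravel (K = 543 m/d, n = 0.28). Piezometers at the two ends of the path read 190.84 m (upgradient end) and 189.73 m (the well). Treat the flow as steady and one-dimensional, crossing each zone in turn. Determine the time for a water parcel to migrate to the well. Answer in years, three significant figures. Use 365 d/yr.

30.0 years

Total head drop ΔH = 190.84 − 189.73 = 1.11 m
Continuity: the same q passes through each zone, so ΔH = q·Σ(L_j/K_j) — the zones act as resistances in series.
Σ(L/K) = 392/9.66 + 620/543 = 40.58 + 1.142 = 41.72 d
q = ΔH / Σ(L/K) = 1.11 / 41.72 = 0.02660 m/d (same in every zone)
Zone A: v = q/n = 0.02660/0.30 = 0.08868 m/d → t_A = 392/0.08868 = 4420 d
Zone B: v = q/n = 0.02660/0.28 = 0.09502 m/d → t_B = 620/0.09502 = 6525 d
Total t = 4420 + 6525 = 10950 d
   = 10950 / 365 = 30.0 yr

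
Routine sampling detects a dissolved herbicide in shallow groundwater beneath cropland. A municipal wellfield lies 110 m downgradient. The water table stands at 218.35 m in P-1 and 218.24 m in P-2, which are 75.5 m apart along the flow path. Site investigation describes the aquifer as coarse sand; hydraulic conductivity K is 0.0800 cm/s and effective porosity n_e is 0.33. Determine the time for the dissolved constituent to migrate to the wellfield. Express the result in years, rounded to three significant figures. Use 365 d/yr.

Hydraulic gradient i = (218.35 − 218.24) / 75.5 = 0.11 / 75.5 = 0.001457
K = 0.0800 cm/s × 864 = 69.12 m/d
Darcy flux q = K·i = 69.12 × 0.001457 = 0.1007 m/d
v_s = q/n_e = 0.1007/0.33 = 0.3052 m/d
t = L / v = 110 / 0.3052 = 360.5 d
   = 360.5 / 365 = 0.988 yr

0.988 years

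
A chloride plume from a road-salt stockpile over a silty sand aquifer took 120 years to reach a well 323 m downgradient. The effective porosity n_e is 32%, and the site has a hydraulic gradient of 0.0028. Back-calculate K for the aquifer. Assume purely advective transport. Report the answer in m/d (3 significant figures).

t = 120 years = 43800 d
v = L / t = 323 / 43800 = 0.007374 m/d
K = v · n / i = 0.007374 × 0.32 / 0.0028 = 0.843 m/d

0.843 m/d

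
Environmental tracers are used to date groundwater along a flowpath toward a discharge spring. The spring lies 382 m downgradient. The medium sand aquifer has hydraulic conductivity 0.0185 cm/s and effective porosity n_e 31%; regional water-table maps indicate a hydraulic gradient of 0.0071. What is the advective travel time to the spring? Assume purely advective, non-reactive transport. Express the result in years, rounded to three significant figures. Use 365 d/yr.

2.86 years

K = 0.0185 cm/s × 864 = 15.98 m/d
Specific discharge q = 15.98 × 0.0071 = 0.1135 m/d
Seepage velocity v = q / n = 0.1135 / 0.31 = 0.3661 m/d
t = L / v = 382 / 0.3661 = 1043 d
   = 1043 / 365 = 2.86 yr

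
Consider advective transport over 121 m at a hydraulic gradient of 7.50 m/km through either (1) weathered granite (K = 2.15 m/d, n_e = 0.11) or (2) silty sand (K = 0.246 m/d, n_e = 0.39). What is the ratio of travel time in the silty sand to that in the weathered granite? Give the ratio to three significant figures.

31.0

Unit 1 (weathered granite): v = 2.15×0.0075/0.11 = 0.1466 m/d, t = 121/0.1466 = 825.4 d
Unit 2 (silty sand): v = 0.246×0.0075/0.39 = 0.004731 m/d, t = 121/0.004731 = 25580 d
t(silty sand) / t(weathered granite) = 25580/825.4 = 31.0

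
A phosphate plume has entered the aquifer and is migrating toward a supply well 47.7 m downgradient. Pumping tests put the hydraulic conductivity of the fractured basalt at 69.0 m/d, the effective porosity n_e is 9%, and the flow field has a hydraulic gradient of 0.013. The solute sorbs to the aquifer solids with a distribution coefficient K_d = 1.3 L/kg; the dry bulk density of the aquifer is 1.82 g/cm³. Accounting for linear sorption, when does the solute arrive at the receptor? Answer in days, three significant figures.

Darcy flux q = K·i = 69.0 × 0.013 = 0.8970 m/d
v_s = q/n_e = 0.8970/0.09 = 9.967 m/d
Retardation R = 1 + ρ_b·K_d/n = 1 + 1.82×1.3/0.09 = 27.29
Contaminant velocity v_c = v/R = 9.967/27.29 = 0.3652 m/d
t = L/v_c = 47.7/0.3652 = 130.6 d

131 days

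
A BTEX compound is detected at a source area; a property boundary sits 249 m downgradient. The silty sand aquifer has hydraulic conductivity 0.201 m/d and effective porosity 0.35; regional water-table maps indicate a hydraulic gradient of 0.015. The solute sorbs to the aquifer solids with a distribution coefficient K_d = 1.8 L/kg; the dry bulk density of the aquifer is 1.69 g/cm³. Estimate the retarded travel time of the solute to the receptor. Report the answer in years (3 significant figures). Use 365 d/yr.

Specific discharge q = 0.201 × 0.015 = 0.003015 m/d
Seepage velocity v = q / n = 0.003015 / 0.35 = 0.008614 m/d
Retardation R = 1 + ρ_b·K_d/n = 1 + 1.69×1.8/0.35 = 9.691
Contaminant velocity v_c = v/R = 0.008614/9.691 = 8.889e-4 m/d
t = L/v_c = 249/8.889e-4 = 280100 d
   = 280100/365 = 767 yr

767 years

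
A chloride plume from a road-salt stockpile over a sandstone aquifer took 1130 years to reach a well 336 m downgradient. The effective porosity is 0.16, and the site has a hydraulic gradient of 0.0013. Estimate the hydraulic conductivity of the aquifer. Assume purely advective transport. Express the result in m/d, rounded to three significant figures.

0.100 m/d

t = 1130 years = 412500 d
v = L / t = 336 / 412500 = 8.146e-4 m/d
K = v · n / i = 8.146e-4 × 0.16 / 0.0013 = 0.100 m/d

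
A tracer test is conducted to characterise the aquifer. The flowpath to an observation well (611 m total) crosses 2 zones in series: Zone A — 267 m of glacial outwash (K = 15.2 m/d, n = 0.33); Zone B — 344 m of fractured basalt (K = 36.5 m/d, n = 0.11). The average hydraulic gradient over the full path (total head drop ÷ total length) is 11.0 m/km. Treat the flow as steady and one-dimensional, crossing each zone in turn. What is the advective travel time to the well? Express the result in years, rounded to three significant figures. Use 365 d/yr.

Continuity: the same q passes through each zone, so ΔH = q·Σ(L_j/K_j) — the zones act as resistances in series.
Σ(L/K) = 267/15.2 + 344/36.5 = 17.57 + 9.425 = 26.99 d
K_eq = L_total / Σ(L/K) = 611 / 26.99 = 22.64 m/d
q = K_eq · i = 22.64 × 0.011 = 0.2490 m/d (same in every zone)
Zone A: v = q/n = 0.2490/0.33 = 0.7546 m/d → t_A = 267/0.7546 = 353.8 d
Zone B: v = q/n = 0.2490/0.11 = 2.264 m/d → t_B = 344/2.264 = 152.0 d
Total t = 353.8 + 152.0 = 505.8 d
   = 505.8 / 365 = 1.39 yr

1.39 years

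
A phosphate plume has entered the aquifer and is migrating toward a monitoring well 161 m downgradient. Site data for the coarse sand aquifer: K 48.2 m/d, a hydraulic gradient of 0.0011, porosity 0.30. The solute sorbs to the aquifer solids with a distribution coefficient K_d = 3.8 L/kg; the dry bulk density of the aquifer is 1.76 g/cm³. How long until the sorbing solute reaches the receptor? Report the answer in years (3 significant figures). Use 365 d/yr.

58.1 years

Darcy flux q = K·i = 48.2 × 0.0011 = 0.05302 m/d
v = Ki/n = 48.2·0.0011/0.30 = 0.1767 m/d
Retardation R = 1 + ρ_b·K_d/n = 1 + 1.76×3.8/0.30 = 23.29
Contaminant velocity v_c = v/R = 0.1767/23.29 = 0.007587 m/d
t = L/v_c = 161/0.007587 = 21220 d
   = 21220/365 = 58.1 yr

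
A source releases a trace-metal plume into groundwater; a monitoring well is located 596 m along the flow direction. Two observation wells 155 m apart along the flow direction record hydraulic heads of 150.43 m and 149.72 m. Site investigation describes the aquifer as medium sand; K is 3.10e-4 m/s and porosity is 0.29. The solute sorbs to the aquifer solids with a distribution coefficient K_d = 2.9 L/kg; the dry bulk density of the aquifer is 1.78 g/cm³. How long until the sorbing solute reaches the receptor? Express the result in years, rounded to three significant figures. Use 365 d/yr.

72.6 years

Hydraulic gradient i = (150.43 − 149.72) / 155 = 0.71 / 155 = 0.004581
K = 3.10e-4 m/s × 86400 s/d = 26.78 m/d
Darcy flux q = K·i = 26.78 × 0.004581 = 0.1227 m/d
v = Ki/n = 26.78·0.004581/0.29 = 0.4231 m/d
Retardation R = 1 + ρ_b·K_d/n = 1 + 1.78×2.9/0.29 = 18.80
Contaminant velocity v_c = v/R = 0.4231/18.80 = 0.02250 m/d
t = L/v_c = 596/0.02250 = 26490 d
   = 26490/365 = 72.6 yr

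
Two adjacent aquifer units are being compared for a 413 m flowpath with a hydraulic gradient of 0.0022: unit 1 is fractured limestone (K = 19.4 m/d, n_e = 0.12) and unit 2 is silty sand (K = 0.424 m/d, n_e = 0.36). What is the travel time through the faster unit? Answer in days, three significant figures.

Unit 1 (fractured limestone): v = 19.4×0.0022/0.12 = 0.3557 m/d, t = 413/0.3557 = 1161 d
Unit 2 (silty sand): v = 0.424×0.0022/0.36 = 0.002591 m/d, t = 413/0.002591 = 159400 d
Faster unit: t = 1160 d

1160 days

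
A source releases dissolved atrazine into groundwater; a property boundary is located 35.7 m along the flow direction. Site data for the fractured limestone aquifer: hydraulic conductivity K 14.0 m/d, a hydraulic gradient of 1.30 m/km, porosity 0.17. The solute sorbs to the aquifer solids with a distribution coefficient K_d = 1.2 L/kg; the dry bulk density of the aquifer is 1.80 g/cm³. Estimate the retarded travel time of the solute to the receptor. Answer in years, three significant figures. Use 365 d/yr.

Specific discharge q = 14.0 × 0.0013 = 0.01820 m/d
Seepage velocity v = q / n = 0.01820 / 0.17 = 0.1071 m/d
Retardation R = 1 + ρ_b·K_d/n = 1 + 1.80×1.2/0.17 = 13.71
Contaminant velocity v_c = v/R = 0.1071/13.71 = 0.007811 m/d
t = L/v_c = 35.7/0.007811 = 4570 d
   = 4570/365 = 12.5 yr

12.5 years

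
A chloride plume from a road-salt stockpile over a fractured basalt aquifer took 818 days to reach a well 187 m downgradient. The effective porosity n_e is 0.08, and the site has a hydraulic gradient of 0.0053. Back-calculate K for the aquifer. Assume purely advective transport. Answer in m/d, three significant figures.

3.45 m/d

v = L / t = 187 / 818 = 0.2286 m/d
K = v · n / i = 0.2286 × 0.08 / 0.0053 = 3.45 m/d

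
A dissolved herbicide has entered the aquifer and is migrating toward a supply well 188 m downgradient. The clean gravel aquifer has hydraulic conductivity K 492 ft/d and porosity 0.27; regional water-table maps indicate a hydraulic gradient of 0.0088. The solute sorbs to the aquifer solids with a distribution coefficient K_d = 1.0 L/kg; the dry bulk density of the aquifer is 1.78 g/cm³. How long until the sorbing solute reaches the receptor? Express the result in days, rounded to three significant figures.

292 days

K = 492 ft/d × 0.3048 = 150.0 m/d
q = Ki = 150.0 × 0.0088 = 1.320 m/d
Seepage velocity v = q / n = 1.320 / 0.27 = 4.888 m/d
Retardation R = 1 + ρ_b·K_d/n = 1 + 1.78×1.0/0.27 = 7.593
Contaminant velocity v_c = v/R = 4.888/7.593 = 0.6437 m/d
t = L/v_c = 188/0.6437 = 292.0 d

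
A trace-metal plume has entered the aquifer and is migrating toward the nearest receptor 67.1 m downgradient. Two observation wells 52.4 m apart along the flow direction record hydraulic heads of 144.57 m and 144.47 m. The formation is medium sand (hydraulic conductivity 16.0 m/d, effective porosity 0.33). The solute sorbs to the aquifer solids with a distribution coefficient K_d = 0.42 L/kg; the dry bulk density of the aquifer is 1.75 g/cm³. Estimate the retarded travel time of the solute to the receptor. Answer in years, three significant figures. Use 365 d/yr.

6.41 years

Hydraulic gradient i = (144.57 − 144.47) / 52.4 = 0.10 / 52.4 = 0.001908
q = Ki = 16.0 × 0.001908 = 0.03053 m/d
v_s = q/n_e = 0.03053/0.33 = 0.09253 m/d
Retardation R = 1 + ρ_b·K_d/n = 1 + 1.75×0.42/0.33 = 3.227
Contaminant velocity v_c = v/R = 0.09253/3.227 = 0.02867 m/d
t = L/v_c = 67.1/0.02867 = 2340 d
   = 2340/365 = 6.41 yr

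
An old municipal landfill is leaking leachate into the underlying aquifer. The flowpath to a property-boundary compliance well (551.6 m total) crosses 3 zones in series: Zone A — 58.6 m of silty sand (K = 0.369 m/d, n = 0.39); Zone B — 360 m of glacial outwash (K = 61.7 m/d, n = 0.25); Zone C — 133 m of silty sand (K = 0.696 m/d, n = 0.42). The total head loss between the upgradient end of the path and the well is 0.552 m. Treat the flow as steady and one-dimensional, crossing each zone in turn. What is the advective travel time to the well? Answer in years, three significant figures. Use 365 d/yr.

Continuity: the same q passes through each zone, so ΔH = q·Σ(L_j/K_j) — the zones act as resistances in series.
Σ(L/K) = 58.6/0.369 + 360/61.7 + 133/0.696 = 158.8 + 5.835 + 191.1 = 355.7 d
q = ΔH / Σ(L/K) = 0.552 / 355.7 = 0.001552 m/d (same in every zone)
Zone A: v = q/n = 0.001552/0.39 = 0.003979 m/d → t_A = 58.6/0.003979 = 14730 d
Zone B: v = q/n = 0.001552/0.25 = 0.006207 m/d → t_B = 360/0.006207 = 58000 d
Zone C: v = q/n = 0.001552/0.42 = 0.003695 m/d → t_C = 133/0.003695 = 36000 d
Total t = 14730 + 58000 + 36000 = 108700 d
   = 108700 / 365 = 298 yr

298 years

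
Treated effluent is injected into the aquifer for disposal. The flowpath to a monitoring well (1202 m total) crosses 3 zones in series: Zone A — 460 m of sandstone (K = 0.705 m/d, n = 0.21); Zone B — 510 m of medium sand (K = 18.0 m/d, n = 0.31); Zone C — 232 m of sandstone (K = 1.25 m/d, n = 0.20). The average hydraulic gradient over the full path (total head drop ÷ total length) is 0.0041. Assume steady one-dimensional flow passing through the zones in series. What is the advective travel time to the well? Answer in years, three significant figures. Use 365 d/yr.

145 years

Steady 1-D flow in series ⇒ the Darcy flux q is identical in every zone and the zone head losses add (resistances L/K in series).
Σ(L/K) = 460/0.705 + 510/18.0 + 232/1.25 = 652.5 + 28.33 + 185.6 = 866.4 d
K_eq = L_total / Σ(L/K) = 1202 / 866.4 = 1.387 m/d
q = K_eq · i = 1.387 × 0.0041 = 0.005688 m/d (same in every zone)
Zone A: v = q/n = 0.005688/0.21 = 0.02709 m/d → t_A = 460/0.02709 = 16980 d
Zone B: v = q/n = 0.005688/0.31 = 0.01835 m/d → t_B = 510/0.01835 = 27800 d
Zone C: v = q/n = 0.005688/0.20 = 0.02844 m/d → t_C = 232/0.02844 = 8157 d
Total t = 16980 + 27800 + 8157 = 52940 d
   = 52940 / 365 = 145 yr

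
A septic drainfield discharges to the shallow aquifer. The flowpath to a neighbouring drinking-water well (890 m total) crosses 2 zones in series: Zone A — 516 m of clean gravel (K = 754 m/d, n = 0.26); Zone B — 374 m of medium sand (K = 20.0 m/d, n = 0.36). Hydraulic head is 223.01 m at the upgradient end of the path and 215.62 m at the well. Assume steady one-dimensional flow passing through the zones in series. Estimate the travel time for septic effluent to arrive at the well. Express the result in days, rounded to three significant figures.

705 days

Total head drop ΔH = 223.01 − 215.62 = 7.39 m
Continuity: the same q passes through each zone, so ΔH = q·Σ(L_j/K_j) — the zones act as resistances in series.
Σ(L/K) = 516/754 + 374/20.0 = 0.6844 + 18.70 = 19.38 d
q = ΔH / Σ(L/K) = 7.39 / 19.38 = 0.3812 m/d (same in every zone)
Zone A: v = q/n = 0.3812/0.26 = 1.466 m/d → t_A = 516/1.466 = 351.9 d
Zone B: v = q/n = 0.3812/0.36 = 1.059 m/d → t_B = 374/1.059 = 353.2 d
Total t = 351.9 + 353.2 = 705.1 d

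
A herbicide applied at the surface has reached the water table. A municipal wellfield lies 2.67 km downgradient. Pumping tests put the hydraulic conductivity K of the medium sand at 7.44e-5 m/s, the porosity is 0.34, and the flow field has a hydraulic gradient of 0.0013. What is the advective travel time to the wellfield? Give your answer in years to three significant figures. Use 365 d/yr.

K = 7.44e-5 m/s × 86400 s/d = 6.428 m/d
Specific discharge q = 6.428 × 0.0013 = 0.008357 m/d
v_s = q/n_e = 0.008357/0.34 = 0.02458 m/d
L = 2.67 km = 2670 m
t = L / v = 2670 / 0.02458 = 108600 d
   = 108600 / 365 = 298 yr

298 years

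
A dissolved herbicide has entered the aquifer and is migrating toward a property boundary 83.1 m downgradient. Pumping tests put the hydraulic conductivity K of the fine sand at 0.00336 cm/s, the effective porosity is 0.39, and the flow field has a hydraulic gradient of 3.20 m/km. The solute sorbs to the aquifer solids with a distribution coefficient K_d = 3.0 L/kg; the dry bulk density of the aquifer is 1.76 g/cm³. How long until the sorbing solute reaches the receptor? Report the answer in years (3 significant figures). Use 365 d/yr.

K = 0.00336 cm/s × 864 = 2.903 m/d
Darcy flux q = K·i = 2.903 × 0.0032 = 0.009290 m/d
v = Ki/n = 2.903·0.0032/0.39 = 0.02382 m/d
Retardation R = 1 + ρ_b·K_d/n = 1 + 1.76×3.0/0.39 = 14.54
Contaminant velocity v_c = v/R = 0.02382/14.54 = 0.001638 m/d
t = L/v_c = 83.1/0.001638 = 50720 d
   = 50720/365 = 139 yr

139 years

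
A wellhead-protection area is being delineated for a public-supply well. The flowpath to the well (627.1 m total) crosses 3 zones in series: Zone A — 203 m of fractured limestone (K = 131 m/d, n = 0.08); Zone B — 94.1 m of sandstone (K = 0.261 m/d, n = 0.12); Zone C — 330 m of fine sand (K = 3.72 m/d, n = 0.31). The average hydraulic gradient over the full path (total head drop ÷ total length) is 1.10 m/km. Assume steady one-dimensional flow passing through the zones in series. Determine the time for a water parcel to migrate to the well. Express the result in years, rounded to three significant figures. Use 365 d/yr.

For zones in series the flux q is common to all zones; the equivalent conductivity is the harmonic (thickness-weighted) mean, K_eq = L_total / Σ(L_j/K_j).
Σ(L/K) = 203/131 + 94.1/0.261 + 330/3.72 = 1.550 + 360.5 + 88.71 = 450.8 d
K_eq = L_total / Σ(L/K) = 627.1 / 450.8 = 1.391 m/d
q = K_eq · i = 1.391 × 0.0011 = 0.001530 m/d (same in every zone)
Zone A: v = q/n = 0.001530/0.08 = 0.01913 m/d → t_A = 203/0.01913 = 10610 d
Zone B: v = q/n = 0.001530/0.12 = 0.01275 m/d → t_B = 94.1/0.01275 = 7379 d
Zone C: v = q/n = 0.001530/0.31 = 0.004936 m/d → t_C = 330/0.004936 = 66850 d
Total t = 10610 + 7379 + 66850 = 84850 d
   = 84850 / 365 = 232 yr

232 years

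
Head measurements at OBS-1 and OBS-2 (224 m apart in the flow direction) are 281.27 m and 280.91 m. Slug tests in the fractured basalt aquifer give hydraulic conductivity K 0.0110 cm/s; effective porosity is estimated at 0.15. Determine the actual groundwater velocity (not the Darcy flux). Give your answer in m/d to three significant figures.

0.102 m/d

Hydraulic gradient i = (281.27 − 280.91) / 224 = 0.36 / 224 = 0.001607
K = 0.0110 cm/s × 864 = 9.504 m/d
q = Ki = 9.504 × 0.001607 = 0.01527 m/d
v_s = q/n_e = 0.01527/0.15 = 0.1018 m/d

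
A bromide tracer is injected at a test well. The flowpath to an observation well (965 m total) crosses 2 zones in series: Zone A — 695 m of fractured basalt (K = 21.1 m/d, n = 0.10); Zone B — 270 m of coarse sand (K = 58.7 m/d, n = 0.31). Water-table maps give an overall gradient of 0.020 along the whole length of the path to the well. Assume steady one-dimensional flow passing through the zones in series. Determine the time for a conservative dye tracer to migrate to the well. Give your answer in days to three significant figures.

Continuity: the same q passes through each zone, so ΔH = q·Σ(L_j/K_j) — the zones act as resistances in series.
Σ(L/K) = 695/21.1 + 270/58.7 = 32.94 + 4.600 = 37.54 d
K_eq = L_total / Σ(L/K) = 965 / 37.54 = 25.71 m/d
q = K_eq · i = 25.71 × 0.020 = 0.5141 m/d (same in every zone)
Zone A: v = q/n = 0.5141/0.10 = 5.141 m/d → t_A = 695/5.141 = 135.2 d
Zone B: v = q/n = 0.5141/0.31 = 1.659 m/d → t_B = 270/1.659 = 162.8 d
Total t = 135.2 + 162.8 = 298.0 d

298 days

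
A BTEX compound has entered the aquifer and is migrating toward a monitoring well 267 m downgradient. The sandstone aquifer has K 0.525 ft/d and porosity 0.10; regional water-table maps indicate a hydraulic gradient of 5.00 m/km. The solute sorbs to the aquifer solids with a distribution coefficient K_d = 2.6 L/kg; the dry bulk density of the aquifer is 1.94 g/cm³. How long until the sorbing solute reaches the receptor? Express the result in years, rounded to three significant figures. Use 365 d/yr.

K = 0.525 ft/d × 0.3048 = 0.1600 m/d
q = Ki = 0.1600 × 0.0050 = 8.001e-4 m/d
v_s = q/n_e = 8.001e-4/0.10 = 0.008001 m/d
Retardation R = 1 + ρ_b·K_d/n = 1 + 1.94×2.6/0.10 = 51.44
Contaminant velocity v_c = v/R = 0.008001/51.44 = 1.555e-4 m/d
t = L/v_c = 267/1.555e-4 = 1.717e6 d
   = 1.717e6/365 = 4700 yr

4700 years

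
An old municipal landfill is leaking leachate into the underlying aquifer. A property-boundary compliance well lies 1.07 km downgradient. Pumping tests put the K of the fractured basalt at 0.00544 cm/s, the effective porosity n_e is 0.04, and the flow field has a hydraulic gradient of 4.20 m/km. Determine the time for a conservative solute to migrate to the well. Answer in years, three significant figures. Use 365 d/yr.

K = 0.00544 cm/s × 864 = 4.700 m/d
Specific discharge q = 4.700 × 0.0042 = 0.01974 m/d
Average linear velocity = 0.01974 / 0.04 = 0.4935 m/d
L = 1.07 km = 1070 m
t = L / v = 1070 / 0.4935 = 2168 d
   = 2168 / 365 = 5.94 yr

5.94 years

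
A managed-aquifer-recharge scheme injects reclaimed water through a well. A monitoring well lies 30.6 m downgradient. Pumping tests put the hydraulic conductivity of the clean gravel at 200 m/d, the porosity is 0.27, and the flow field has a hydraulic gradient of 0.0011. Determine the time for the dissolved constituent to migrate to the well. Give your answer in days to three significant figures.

37.6 days

Darcy flux q = K·i = 200 × 0.0011 = 0.2200 m/d
Average linear velocity = 0.2200 / 0.27 = 0.8148 m/d
t = L / v = 30.6 / 0.8148 = 37.55 d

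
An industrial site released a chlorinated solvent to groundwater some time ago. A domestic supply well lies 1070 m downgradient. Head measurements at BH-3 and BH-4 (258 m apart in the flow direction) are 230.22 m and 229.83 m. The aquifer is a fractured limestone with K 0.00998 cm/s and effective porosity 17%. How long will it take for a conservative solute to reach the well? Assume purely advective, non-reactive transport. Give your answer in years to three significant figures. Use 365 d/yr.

Hydraulic gradient i = (230.22 − 229.83) / 258 = 0.39 / 258 = 0.001512
K = 0.00998 cm/s × 864 = 8.623 m/d
Darcy flux q = K·i = 8.623 × 0.001512 = 0.01303 m/d
Average linear velocity = 0.01303 / 0.17 = 0.07667 m/d
t = L / v = 1070 / 0.07667 = 13960 d
   = 13960 / 365 = 38.2 yr

38.2 years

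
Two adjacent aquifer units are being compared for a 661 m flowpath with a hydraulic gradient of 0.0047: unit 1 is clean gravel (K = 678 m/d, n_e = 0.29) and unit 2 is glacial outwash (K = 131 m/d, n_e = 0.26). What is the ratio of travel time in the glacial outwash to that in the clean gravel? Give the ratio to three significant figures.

4.64

Unit 1 (clean gravel): v = 678×0.0047/0.29 = 10.99 m/d, t = 661/10.99 = 60.16 d
Unit 2 (glacial outwash): v = 131×0.0047/0.26 = 2.368 m/d, t = 661/2.368 = 279.1 d
t(glacial outwash) / t(clean gravel) = 279.1/60.16 = 4.64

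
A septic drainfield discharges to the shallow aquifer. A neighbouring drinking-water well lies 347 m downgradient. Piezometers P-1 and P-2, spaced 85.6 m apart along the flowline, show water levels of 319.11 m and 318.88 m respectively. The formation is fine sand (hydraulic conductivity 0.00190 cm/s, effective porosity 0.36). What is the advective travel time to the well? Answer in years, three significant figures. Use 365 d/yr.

Hydraulic gradient i = (319.11 − 318.88) / 85.6 = 0.23 / 85.6 = 0.002687
K = 0.00190 cm/s × 864 = 1.642 m/d
Specific discharge q = 1.642 × 0.002687 = 0.004411 m/d
Seepage velocity v = q / n = 0.004411 / 0.36 = 0.01225 m/d
t = L / v = 347 / 0.01225 = 28320 d
   = 28320 / 365 = 77.6 yr

77.6 years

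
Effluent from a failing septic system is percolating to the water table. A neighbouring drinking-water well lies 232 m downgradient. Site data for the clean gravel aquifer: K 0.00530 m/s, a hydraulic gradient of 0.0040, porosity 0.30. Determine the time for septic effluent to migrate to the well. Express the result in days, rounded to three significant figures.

38.0 days

K = 0.00530 m/s × 86400 s/d = 457.9 m/d
q = Ki = 457.9 × 0.0040 = 1.832 m/d
Average linear velocity = 1.832 / 0.30 = 6.106 m/d
t = L / v = 232 / 6.106 = 38.00 d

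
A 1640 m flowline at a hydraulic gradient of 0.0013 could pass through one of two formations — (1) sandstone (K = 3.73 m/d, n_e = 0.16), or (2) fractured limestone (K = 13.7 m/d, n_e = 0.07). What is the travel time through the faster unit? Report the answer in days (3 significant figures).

Unit 1 (sandstone): v = 3.73×0.0013/0.16 = 0.03031 m/d, t = 1640/0.03031 = 54110 d
Unit 2 (fractured limestone): v = 13.7×0.0013/0.07 = 0.2544 m/d, t = 1640/0.2544 = 6446 d
Faster unit: t = 6450 d

6450 days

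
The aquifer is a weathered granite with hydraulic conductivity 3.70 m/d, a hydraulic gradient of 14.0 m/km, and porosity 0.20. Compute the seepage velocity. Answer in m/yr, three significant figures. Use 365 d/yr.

94.5 m/yr

Darcy flux q = K·i = 3.70 × 0.014 = 0.05180 m/d
v_s = q/n_e = 0.05180/0.20 = 0.2590 m/d
   = 0.2590 × 365 = 94.5 m/yr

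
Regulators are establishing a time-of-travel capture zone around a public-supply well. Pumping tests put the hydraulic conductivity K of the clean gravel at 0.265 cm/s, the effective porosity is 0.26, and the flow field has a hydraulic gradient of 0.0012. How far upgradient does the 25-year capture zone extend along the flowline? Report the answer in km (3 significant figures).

9.64 km

K = 0.265 cm/s × 864 = 229.0 m/d
Specific discharge q = 229.0 × 0.0012 = 0.2748 m/d
v = Ki/n = 229.0·0.0012/0.26 = 1.057 m/d
T = 25 yr × 365 = 9125 d
L = v × T = 1.057 × 9125 = 9643 m
   = 9.64 km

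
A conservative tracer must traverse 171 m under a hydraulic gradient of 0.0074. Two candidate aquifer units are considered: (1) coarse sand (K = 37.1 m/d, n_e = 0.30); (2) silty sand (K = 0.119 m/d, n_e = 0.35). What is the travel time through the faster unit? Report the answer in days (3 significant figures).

Unit 1 (coarse sand): v = 37.1×0.0074/0.30 = 0.9151 m/d, t = 171/0.9151 = 186.9 d
Unit 2 (silty sand): v = 0.119×0.0074/0.35 = 0.002516 m/d, t = 171/0.002516 = 67970 d
Faster unit: t = 187 d

187 days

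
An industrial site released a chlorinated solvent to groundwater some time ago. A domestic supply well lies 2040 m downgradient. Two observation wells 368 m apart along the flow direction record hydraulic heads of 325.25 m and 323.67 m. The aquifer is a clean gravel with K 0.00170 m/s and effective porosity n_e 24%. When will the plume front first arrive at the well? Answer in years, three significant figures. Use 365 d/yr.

2.13 years

Hydraulic gradient i = (325.25 − 323.67) / 368 = 1.58 / 368 = 0.004293
K = 0.00170 m/s × 86400 s/d = 146.9 m/d
Specific discharge q = 146.9 × 0.004293 = 0.6306 m/d
v_s = q/n_e = 0.6306/0.24 = 2.628 m/d
t = L / v = 2040 / 2.628 = 776.4 d
   = 776.4 / 365 = 2.13 yr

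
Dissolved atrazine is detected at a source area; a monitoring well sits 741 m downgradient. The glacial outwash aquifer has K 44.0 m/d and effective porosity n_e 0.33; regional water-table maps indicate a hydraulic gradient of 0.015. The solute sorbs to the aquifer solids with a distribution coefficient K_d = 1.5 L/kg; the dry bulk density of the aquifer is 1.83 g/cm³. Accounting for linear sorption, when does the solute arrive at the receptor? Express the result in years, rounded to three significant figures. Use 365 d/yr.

9.46 years

Darcy flux q = K·i = 44.0 × 0.015 = 0.6600 m/d
v_s = q/n_e = 0.6600/0.33 = 2.000 m/d
Retardation R = 1 + ρ_b·K_d/n = 1 + 1.83×1.5/0.33 = 9.318
Contaminant velocity v_c = v/R = 2.000/9.318 = 0.2146 m/d
t = L/v_c = 741/0.2146 = 3452 d
   = 3452/365 = 9.46 yr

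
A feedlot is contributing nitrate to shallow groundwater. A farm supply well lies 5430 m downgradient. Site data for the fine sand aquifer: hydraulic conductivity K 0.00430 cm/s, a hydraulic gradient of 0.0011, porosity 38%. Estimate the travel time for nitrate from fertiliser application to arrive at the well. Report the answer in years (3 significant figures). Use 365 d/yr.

1380 years

K = 0.00430 cm/s × 864 = 3.715 m/d
Darcy flux q = K·i = 3.715 × 0.0011 = 0.004087 m/d
Average linear velocity = 0.004087 / 0.38 = 0.01075 m/d
t = L / v = 5430 / 0.01075 = 504900 d
   = 504900 / 365 = 1380 yr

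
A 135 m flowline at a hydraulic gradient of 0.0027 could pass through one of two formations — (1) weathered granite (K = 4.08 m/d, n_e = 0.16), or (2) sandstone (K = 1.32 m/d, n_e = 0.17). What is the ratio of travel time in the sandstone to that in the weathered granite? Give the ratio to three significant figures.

3.28

Unit 1 (weathered granite): v = 4.08×0.0027/0.16 = 0.06885 m/d, t = 135/0.06885 = 1961 d
Unit 2 (sandstone): v = 1.32×0.0027/0.17 = 0.02096 m/d, t = 135/0.02096 = 6439 d
t(sandstone) / t(weathered granite) = 6439/1961 = 3.28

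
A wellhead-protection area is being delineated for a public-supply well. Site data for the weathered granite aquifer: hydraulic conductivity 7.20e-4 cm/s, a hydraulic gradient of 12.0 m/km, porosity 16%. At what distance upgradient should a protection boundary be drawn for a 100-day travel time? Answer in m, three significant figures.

K = 7.20e-4 cm/s × 864 = 0.6221 m/d
q = Ki = 0.6221 × 0.012 = 0.007465 m/d
Seepage velocity v = q / n = 0.007465 / 0.16 = 0.04666 m/d
L = v × T = 0.04666 × 100 = 4.666 m

4.67 m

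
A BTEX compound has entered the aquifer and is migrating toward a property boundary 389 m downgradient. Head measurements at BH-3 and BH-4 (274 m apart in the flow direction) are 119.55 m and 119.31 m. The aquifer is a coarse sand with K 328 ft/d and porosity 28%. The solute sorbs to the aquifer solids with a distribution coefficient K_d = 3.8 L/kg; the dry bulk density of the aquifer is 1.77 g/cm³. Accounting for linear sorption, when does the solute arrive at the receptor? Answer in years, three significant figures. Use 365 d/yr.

Hydraulic gradient i = (119.55 − 119.31) / 274 = 0.24 / 274 = 8.759e-4
K = 328 ft/d × 0.3048 = 99.97 m/d
Specific discharge q = 99.97 × 8.759e-4 = 0.08757 m/d
Seepage velocity v = q / n = 0.08757 / 0.28 = 0.3127 m/d
Retardation R = 1 + ρ_b·K_d/n = 1 + 1.77×3.8/0.28 = 25.02
Contaminant velocity v_c = v/R = 0.3127/25.02 = 0.01250 m/d
t = L/v_c = 389/0.01250 = 31120 d
   = 31120/365 = 85.3 yr

85.3 years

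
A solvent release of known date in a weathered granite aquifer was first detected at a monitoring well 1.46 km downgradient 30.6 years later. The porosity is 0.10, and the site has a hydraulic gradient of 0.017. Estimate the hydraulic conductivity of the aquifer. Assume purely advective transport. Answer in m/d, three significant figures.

0.769 m/d

t = 30.6 years = 11170 d
L = 1.46 km = 1460 m
v = L / t = 1460 / 11170 = 0.1307 m/d
K = v · n / i = 0.1307 × 0.10 / 0.017 = 0.769 m/d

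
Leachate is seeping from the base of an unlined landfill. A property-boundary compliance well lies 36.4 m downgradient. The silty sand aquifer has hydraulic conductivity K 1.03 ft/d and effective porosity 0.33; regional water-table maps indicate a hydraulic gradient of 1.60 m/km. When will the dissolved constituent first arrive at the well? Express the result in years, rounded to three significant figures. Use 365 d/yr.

K = 1.03 ft/d × 0.3048 = 0.3139 m/d
Darcy flux q = K·i = 0.3139 × 0.0016 = 5.023e-4 m/d
v_s = q/n_e = 5.023e-4/0.33 = 0.001522 m/d
t = L / v = 36.4 / 0.001522 = 23910 d
   = 23910 / 365 = 65.5 yr

65.5 years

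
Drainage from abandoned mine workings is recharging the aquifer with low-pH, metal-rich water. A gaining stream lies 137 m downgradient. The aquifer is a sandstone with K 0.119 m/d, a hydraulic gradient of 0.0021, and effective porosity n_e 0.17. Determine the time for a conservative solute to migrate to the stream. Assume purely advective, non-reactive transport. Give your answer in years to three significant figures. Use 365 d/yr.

q = Ki = 0.119 × 0.0021 = 2.499e-4 m/d
Seepage velocity v = q / n = 2.499e-4 / 0.17 = 0.001470 m/d
t = L / v = 137 / 0.001470 = 93200 d
   = 93200 / 365 = 255 yr

255 years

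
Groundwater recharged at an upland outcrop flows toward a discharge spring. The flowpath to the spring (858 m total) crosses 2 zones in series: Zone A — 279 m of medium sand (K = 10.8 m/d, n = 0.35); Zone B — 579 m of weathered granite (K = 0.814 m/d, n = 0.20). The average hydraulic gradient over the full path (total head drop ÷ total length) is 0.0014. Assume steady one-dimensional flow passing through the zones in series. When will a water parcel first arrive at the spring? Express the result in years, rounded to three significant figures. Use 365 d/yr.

Continuity: the same q passes through each zone, so ΔH = q·Σ(L_j/K_j) — the zones act as resistances in series.
Σ(L/K) = 279/10.8 + 579/0.814 = 25.83 + 711.3 = 737.1 d
K_eq = L_total / Σ(L/K) = 858 / 737.1 = 1.164 m/d
q = K_eq · i = 1.164 × 0.0014 = 0.001630 m/d (same in every zone)
Zone A: v = q/n = 0.001630/0.35 = 0.004656 m/d → t_A = 279/0.004656 = 59920 d
Zone B: v = q/n = 0.001630/0.20 = 0.008148 m/d → t_B = 579/0.008148 = 71060 d
Total t = 59920 + 71060 = 131000 d
   = 131000 / 365 = 359 yr

359 years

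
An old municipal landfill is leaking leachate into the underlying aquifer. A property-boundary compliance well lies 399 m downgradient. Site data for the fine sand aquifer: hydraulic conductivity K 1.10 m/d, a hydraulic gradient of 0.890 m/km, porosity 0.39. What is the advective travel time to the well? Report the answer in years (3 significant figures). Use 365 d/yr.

Specific discharge q = 1.10 × 8.9e-4 = 9.790e-4 m/d
v = Ki/n = 1.10·8.9e-4/0.39 = 0.002510 m/d
t = L / v = 399 / 0.002510 = 158900 d
   = 158900 / 365 = 435 yr

435 years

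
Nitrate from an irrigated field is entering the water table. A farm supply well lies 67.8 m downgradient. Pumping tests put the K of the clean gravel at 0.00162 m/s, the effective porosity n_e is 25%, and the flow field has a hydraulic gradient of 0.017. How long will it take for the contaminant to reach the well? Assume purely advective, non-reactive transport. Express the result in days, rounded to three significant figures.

7.12 days

K = 0.00162 m/s × 86400 s/d = 140.0 m/d
Darcy flux q = K·i = 140.0 × 0.017 = 2.379 m/d
v = Ki/n = 140.0·0.017/0.25 = 9.518 m/d
t = L / v = 67.8 / 9.518 = 7.123 d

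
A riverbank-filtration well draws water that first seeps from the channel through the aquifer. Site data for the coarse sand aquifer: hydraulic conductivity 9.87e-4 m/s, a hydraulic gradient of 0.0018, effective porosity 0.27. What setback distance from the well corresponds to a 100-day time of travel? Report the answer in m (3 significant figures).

56.9 m

K = 9.87e-4 m/s × 86400 s/d = 85.28 m/d
Specific discharge q = 85.28 × 0.0018 = 0.1535 m/d
Seepage velocity v = q / n = 0.1535 / 0.27 = 0.5685 m/d
L = v × T = 0.5685 × 100 = 56.85 m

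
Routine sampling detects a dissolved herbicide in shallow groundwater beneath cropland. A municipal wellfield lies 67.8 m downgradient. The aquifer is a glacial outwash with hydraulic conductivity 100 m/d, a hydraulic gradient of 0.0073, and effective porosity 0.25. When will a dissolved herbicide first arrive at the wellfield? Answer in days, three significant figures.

23.2 days

Specific discharge q = 100 × 0.0073 = 0.7300 m/d
v = Ki/n = 100·0.0073/0.25 = 2.920 m/d
t = L / v = 67.8 / 2.920 = 23.22 d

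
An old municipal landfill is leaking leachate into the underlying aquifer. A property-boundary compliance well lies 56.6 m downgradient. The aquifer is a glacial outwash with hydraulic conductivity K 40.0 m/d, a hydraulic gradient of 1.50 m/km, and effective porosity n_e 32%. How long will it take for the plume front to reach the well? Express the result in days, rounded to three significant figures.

302 days

Specific discharge q = 40.0 × 0.0015 = 0.06000 m/d
v = Ki/n = 40.0·0.0015/0.32 = 0.1875 m/d
t = L / v = 56.6 / 0.1875 = 301.9 d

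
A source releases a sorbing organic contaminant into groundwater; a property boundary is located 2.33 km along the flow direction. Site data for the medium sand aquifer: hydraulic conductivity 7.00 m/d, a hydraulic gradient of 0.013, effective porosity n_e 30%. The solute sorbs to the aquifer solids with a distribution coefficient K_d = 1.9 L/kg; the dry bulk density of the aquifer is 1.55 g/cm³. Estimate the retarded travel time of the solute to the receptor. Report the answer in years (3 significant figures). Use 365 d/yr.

q = Ki = 7.00 × 0.013 = 0.09100 m/d
Average linear velocity = 0.09100 / 0.30 = 0.3033 m/d
Retardation R = 1 + ρ_b·K_d/n = 1 + 1.55×1.9/0.30 = 10.82
Contaminant velocity v_c = v/R = 0.3033/10.82 = 0.02804 m/d
L = 2.33 km = 2330 m
t = L/v_c = 2330/0.02804 = 83090 d
   = 83090/365 = 228 yr

228 years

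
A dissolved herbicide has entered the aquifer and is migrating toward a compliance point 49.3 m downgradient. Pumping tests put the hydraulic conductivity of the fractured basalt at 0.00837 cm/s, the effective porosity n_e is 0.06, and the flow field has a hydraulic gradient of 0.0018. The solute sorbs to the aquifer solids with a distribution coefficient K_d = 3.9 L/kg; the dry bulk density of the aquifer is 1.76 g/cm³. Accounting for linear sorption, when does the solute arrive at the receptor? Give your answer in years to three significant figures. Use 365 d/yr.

71.8 years

K = 0.00837 cm/s × 864 = 7.232 m/d
Specific discharge q = 7.232 × 0.0018 = 0.01302 m/d
v_s = q/n_e = 0.01302/0.06 = 0.2170 m/d
Retardation R = 1 + ρ_b·K_d/n = 1 + 1.76×3.9/0.06 = 115.4
Contaminant velocity v_c = v/R = 0.2170/115.4 = 0.001880 m/d
t = L/v_c = 49.3/0.001880 = 26220 d
   = 26220/365 = 71.8 yr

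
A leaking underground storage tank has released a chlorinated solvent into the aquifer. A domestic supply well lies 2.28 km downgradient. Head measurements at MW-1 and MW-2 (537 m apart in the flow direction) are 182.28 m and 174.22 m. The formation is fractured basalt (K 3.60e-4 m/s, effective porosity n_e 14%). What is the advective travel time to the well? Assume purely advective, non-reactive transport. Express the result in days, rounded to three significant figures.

684 days

Hydraulic gradient i = (182.28 − 174.22) / 537 = 8.06 / 537 = 0.01501
K = 3.60e-4 m/s × 86400 s/d = 31.10 m/d
Specific discharge q = 31.10 × 0.01501 = 0.4668 m/d
v_s = q/n_e = 0.4668/0.14 = 3.335 m/d
L = 2.28 km = 2280 m
t = L / v = 2280 / 3.335 = 683.7 d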